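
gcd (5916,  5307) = 87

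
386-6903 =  - 6517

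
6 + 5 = 11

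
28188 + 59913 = 88101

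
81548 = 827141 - 745593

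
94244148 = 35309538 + 58934610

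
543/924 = 181/308  =  0.59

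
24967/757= 24967/757 =32.98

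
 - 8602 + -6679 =-15281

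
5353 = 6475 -1122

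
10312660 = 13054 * 790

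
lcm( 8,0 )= 0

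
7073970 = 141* 50170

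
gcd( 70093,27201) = 1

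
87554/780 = 43777/390 = 112.25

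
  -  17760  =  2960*( - 6)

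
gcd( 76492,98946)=2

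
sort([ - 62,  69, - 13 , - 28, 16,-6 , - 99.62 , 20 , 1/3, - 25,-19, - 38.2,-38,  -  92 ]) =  [ - 99.62,-92, - 62, - 38.2 , - 38, - 28 , - 25,-19,  -  13,-6 , 1/3, 16 , 20, 69]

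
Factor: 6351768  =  2^3*3^2*47^1*  1877^1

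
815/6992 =815/6992 = 0.12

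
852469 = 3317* 257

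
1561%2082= 1561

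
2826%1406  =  14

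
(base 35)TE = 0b10000000101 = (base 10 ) 1029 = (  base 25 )1g4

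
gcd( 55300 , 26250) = 350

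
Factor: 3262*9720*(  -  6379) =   -  202256656560  =  - 2^4*3^5*5^1*7^1*233^1*6379^1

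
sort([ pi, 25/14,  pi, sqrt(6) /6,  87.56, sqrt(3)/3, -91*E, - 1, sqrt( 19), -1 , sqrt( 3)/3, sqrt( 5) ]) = [ - 91 * E,-1, - 1, sqrt (6)/6,sqrt(3)/3,  sqrt(3)/3,  25/14, sqrt (5 ),  pi,  pi,  sqrt(19 ), 87.56 ] 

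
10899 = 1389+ 9510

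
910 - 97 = 813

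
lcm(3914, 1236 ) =23484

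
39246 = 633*62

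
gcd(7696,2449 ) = 1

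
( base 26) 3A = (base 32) 2o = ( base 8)130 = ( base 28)34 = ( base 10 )88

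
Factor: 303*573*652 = 113199588 = 2^2*3^2*101^1*163^1* 191^1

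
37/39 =37/39 = 0.95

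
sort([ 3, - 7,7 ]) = [  -  7, 3,7] 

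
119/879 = 119/879 = 0.14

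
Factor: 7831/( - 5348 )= - 41/28 = - 2^( - 2 )*7^( - 1 )*41^1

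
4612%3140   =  1472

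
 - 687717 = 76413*( - 9) 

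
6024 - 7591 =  - 1567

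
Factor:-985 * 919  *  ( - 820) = 742276300 = 2^2*5^2*41^1 * 197^1 * 919^1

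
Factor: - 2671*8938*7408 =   -  2^5*41^1 * 109^1*463^1*2671^1 = - 176854132384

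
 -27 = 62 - 89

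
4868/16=304 + 1/4 = 304.25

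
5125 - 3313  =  1812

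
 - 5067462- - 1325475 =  - 3741987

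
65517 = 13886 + 51631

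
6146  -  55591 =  - 49445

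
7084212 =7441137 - 356925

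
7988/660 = 1997/165 = 12.10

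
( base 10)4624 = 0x1210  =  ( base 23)8h1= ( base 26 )6LM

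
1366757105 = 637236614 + 729520491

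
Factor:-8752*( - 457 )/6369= 3999664/6369= 2^4 * 3^(-1 )*11^( - 1) * 193^( -1 )*457^1*547^1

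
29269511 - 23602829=5666682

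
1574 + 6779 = 8353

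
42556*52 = 2212912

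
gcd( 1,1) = 1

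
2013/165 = 12 + 1/5 = 12.20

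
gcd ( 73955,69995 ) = 5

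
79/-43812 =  - 79/43812 = -0.00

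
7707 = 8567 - 860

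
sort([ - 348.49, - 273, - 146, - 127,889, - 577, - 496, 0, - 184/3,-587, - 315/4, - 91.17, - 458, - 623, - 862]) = [ - 862,-623, - 587,-577, - 496, - 458, - 348.49,-273, - 146, - 127, - 91.17, - 315/4, - 184/3, 0, 889]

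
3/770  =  3/770 = 0.00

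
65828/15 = 65828/15 = 4388.53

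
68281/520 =68281/520 = 131.31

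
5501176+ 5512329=11013505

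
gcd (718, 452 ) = 2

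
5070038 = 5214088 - 144050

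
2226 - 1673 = 553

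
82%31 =20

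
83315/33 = 2524 + 23/33 = 2524.70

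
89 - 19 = 70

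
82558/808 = 102 + 71/404=102.18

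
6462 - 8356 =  - 1894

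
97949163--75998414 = 173947577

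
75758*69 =5227302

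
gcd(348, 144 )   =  12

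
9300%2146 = 716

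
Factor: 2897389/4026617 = 7^( - 1)*11^1*263399^1*575231^( - 1) 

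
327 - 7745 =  - 7418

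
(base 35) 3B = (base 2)1110100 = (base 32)3k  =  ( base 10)116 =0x74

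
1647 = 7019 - 5372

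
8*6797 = 54376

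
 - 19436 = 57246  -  76682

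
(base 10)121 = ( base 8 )171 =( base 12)A1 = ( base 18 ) 6D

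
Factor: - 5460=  - 2^2*3^1*5^1*7^1*13^1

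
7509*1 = 7509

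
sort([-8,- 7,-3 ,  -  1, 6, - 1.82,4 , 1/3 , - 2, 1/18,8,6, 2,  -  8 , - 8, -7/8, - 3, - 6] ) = [- 8, - 8, - 8 , - 7 ,  -  6, - 3, - 3,-2, - 1.82 , - 1,  -  7/8 , 1/18,  1/3 , 2,4,6,  6,8]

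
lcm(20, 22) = 220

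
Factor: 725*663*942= 452795850 =2^1*3^2*5^2*13^1*17^1*29^1*157^1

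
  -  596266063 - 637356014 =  - 1233622077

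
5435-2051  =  3384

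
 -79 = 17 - 96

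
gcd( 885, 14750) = 295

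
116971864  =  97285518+19686346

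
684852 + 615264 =1300116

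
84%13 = 6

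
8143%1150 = 93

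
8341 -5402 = 2939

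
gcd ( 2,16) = 2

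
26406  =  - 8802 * ( - 3 ) 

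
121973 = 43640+78333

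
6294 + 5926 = 12220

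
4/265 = 4/265 =0.02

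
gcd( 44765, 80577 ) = 8953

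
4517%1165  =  1022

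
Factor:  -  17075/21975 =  - 683/879 = - 3^(  -  1)*293^ (- 1)*683^1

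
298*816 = 243168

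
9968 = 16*623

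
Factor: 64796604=2^2*3^1*821^1*6577^1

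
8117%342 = 251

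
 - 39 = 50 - 89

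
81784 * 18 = 1472112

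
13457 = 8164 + 5293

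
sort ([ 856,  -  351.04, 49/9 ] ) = [ - 351.04, 49/9, 856] 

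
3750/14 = 1875/7 = 267.86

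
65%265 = 65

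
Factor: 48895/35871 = 3^( - 1)*5^1*7^1*127^1*1087^(  -  1 ) = 4445/3261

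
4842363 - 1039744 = 3802619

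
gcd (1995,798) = 399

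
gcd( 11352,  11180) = 172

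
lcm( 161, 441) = 10143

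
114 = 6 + 108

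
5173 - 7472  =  - 2299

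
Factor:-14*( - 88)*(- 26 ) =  - 2^5*7^1*11^1*13^1 = - 32032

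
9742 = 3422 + 6320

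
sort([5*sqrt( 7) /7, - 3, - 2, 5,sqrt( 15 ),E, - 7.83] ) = [ - 7.83, - 3,- 2, 5* sqrt(7) /7,  E,  sqrt( 15 ), 5]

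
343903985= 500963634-157059649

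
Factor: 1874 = 2^1*937^1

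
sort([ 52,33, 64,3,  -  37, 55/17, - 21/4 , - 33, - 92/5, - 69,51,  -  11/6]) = [- 69, -37, - 33, - 92/5, - 21/4, - 11/6,3,55/17,33 , 51,  52,64] 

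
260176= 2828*92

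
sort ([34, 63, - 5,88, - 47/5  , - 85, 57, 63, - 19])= [ - 85, - 19, - 47/5, - 5, 34,  57, 63,63  ,  88 ]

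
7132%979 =279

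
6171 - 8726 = - 2555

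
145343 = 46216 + 99127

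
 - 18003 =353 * (-51)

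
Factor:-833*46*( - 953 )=36517054=2^1 * 7^2*17^1*23^1*953^1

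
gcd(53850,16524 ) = 6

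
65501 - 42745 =22756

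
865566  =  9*96174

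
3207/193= 16 + 119/193=16.62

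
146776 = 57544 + 89232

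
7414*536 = 3973904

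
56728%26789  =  3150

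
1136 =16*71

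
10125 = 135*75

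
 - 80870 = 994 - 81864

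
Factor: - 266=-2^1 * 7^1*19^1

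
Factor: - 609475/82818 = - 2^(-1)*3^(  -  2 )*5^2*43^( - 1)*107^(  -  1)*24379^1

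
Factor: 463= 463^1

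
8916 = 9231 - 315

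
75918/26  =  2919 + 12/13 = 2919.92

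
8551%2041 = 387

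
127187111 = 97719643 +29467468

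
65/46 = 1 + 19/46 = 1.41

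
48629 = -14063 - -62692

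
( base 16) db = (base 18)C3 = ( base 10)219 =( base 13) 13B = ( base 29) 7g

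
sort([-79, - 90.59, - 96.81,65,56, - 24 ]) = [ - 96.81, - 90.59, - 79, - 24,56,65 ] 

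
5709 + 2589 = 8298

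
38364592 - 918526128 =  - 880161536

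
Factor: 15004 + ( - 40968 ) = - 25964 =- 2^2 * 6491^1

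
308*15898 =4896584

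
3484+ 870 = 4354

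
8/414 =4/207 = 0.02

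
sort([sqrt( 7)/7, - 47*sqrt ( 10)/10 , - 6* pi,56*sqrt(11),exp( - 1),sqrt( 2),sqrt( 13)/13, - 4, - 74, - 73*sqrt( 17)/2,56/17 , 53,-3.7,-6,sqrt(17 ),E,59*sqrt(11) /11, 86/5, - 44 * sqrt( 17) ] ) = [ - 44*sqrt(17), - 73 * sqrt (17 ) /2, - 74, - 6*pi, - 47 * sqrt (10)/10, - 6, - 4, - 3.7,sqrt( 13 ) /13,exp(-1),  sqrt( 7)/7,sqrt ( 2 ),E, 56/17, sqrt ( 17 ), 86/5,59*sqrt ( 11 ) /11 , 53,  56 * sqrt(11) ]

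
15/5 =3  =  3.00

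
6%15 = 6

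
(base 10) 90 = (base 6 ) 230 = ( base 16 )5A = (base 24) 3I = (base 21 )46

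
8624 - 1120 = 7504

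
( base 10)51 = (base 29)1M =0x33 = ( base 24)23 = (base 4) 303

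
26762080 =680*39356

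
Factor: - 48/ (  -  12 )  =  4 = 2^2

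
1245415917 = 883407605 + 362008312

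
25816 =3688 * 7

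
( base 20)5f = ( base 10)115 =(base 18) 67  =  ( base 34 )3d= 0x73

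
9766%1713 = 1201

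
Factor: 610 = 2^1*5^1 * 61^1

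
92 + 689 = 781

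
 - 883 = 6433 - 7316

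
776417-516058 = 260359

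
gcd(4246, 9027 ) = 1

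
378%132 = 114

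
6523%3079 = 365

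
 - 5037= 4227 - 9264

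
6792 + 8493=15285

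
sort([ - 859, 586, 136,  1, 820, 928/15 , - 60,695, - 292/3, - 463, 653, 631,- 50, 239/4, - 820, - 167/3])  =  [ - 859, - 820, - 463,-292/3 , - 60,-167/3,  -  50,1,239/4, 928/15,136,586,631, 653, 695, 820]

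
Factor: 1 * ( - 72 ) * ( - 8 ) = 576 = 2^6*3^2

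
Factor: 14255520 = 2^5*3^1*5^1 *17^1*1747^1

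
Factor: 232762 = 2^1*116381^1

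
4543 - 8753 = -4210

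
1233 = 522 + 711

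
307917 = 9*34213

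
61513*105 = 6458865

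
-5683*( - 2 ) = 11366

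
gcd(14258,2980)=2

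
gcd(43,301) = 43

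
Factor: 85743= 3^2*7^1*  1361^1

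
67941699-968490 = 66973209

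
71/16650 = 71/16650=0.00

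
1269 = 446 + 823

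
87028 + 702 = 87730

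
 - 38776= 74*( - 524)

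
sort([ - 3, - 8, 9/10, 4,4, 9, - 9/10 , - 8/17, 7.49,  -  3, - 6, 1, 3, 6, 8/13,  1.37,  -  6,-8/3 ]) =[ - 8,-6,  -  6 , -3,- 3,  -  8/3, - 9/10, - 8/17,8/13, 9/10 , 1 , 1.37,3,4, 4,6, 7.49, 9 ] 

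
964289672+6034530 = 970324202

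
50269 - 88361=-38092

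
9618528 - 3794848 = 5823680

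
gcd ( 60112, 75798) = 2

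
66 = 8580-8514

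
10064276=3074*3274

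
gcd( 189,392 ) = 7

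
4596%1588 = 1420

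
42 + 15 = 57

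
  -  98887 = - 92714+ - 6173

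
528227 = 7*75461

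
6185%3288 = 2897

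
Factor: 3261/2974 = 2^( - 1 )*3^1*1087^1*1487^( - 1 )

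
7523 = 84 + 7439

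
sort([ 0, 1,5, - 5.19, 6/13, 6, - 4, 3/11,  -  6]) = [ - 6, - 5.19, - 4, 0, 3/11, 6/13 , 1, 5,  6] 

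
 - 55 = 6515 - 6570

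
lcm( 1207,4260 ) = 72420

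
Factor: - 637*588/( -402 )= 2^1*7^4* 13^1*67^( - 1 ) = 62426/67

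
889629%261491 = 105156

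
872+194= 1066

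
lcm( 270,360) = 1080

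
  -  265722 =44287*( - 6) 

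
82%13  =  4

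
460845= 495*931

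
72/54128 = 9/6766 = 0.00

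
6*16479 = 98874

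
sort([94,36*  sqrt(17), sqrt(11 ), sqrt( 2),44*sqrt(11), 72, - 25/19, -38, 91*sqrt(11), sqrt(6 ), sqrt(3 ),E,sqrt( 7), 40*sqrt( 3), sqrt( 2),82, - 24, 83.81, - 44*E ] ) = [ - 44*E, - 38, - 24,-25/19, sqrt (2) , sqrt( 2), sqrt(3),sqrt ( 6 ),  sqrt (7 ),E , sqrt( 11), 40*sqrt(3) , 72, 82, 83.81  ,  94,44*sqrt ( 11),  36*sqrt( 17 ),91*sqrt ( 11) ]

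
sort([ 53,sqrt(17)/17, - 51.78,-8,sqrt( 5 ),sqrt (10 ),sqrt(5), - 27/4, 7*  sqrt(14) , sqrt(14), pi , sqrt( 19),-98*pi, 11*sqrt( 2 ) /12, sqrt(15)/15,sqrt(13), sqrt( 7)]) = [ - 98 *pi, - 51.78, - 8 , - 27/4,sqrt( 17)/17, sqrt(15)/15, 11* sqrt( 2 ) /12 , sqrt(5), sqrt( 5 ), sqrt( 7 ),pi,sqrt( 10 ),sqrt(13), sqrt(14 ), sqrt(19 ), 7 * sqrt(14),53]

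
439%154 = 131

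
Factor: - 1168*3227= - 2^4 * 7^1*73^1*461^1= - 3769136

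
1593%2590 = 1593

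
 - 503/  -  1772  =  503/1772= 0.28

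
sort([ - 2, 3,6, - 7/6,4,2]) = [-2, - 7/6,2, 3,4 , 6]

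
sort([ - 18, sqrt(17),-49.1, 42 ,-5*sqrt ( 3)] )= [ - 49.1, - 18, - 5*sqrt( 3 ), sqrt(17) , 42] 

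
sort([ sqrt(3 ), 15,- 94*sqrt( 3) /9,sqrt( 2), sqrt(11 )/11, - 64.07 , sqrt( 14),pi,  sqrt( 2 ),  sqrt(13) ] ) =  [-64.07, - 94 * sqrt(3) /9,  sqrt(11 )/11,sqrt (2), sqrt( 2 ),sqrt(3),pi,  sqrt(13 ), sqrt( 14), 15]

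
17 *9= 153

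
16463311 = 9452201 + 7011110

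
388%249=139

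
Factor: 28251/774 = 2^( - 1 ) * 73^1 =73/2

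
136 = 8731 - 8595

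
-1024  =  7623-8647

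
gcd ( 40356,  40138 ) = 2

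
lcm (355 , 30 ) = 2130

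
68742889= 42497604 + 26245285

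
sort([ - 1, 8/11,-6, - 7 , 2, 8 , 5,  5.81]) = [ - 7,-6, - 1,8/11, 2, 5, 5.81, 8] 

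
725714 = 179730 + 545984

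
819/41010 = 273/13670 =0.02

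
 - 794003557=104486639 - 898490196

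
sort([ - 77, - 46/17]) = [ - 77, - 46/17] 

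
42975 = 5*8595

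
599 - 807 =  - 208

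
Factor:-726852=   -  2^2*3^1*7^1*17^1 * 509^1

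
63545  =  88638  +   - 25093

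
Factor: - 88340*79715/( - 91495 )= 2^2 * 5^1*7^1 * 29^( - 1 )*107^1*149^1 = 2232020/29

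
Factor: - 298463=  - 11^1 * 43^1*631^1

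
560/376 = 1 + 23/47=1.49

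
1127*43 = 48461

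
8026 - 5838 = 2188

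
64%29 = 6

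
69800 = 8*8725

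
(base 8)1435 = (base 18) 285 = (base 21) 1gk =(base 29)RE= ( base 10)797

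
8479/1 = 8479  =  8479.00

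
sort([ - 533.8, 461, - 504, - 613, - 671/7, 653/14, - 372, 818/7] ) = [  -  613, - 533.8  , - 504, - 372,  -  671/7, 653/14 , 818/7 , 461]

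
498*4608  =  2294784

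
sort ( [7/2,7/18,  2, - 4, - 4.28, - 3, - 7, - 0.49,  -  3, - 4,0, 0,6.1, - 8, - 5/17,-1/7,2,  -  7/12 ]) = [ - 8,- 7, - 4.28 , - 4, - 4, - 3, - 3, - 7/12, - 0.49, -5/17,  -  1/7,0, 0,7/18 , 2,2,7/2,6.1] 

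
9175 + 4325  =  13500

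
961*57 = 54777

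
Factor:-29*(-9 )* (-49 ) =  - 3^2*7^2*29^1 = -12789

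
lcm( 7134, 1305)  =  107010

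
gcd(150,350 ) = 50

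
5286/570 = 881/95 = 9.27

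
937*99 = 92763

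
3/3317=3/3317 = 0.00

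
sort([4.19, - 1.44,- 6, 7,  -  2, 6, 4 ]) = [ - 6, - 2, - 1.44,4, 4.19, 6,7]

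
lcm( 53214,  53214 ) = 53214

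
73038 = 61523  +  11515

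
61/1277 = 61/1277=0.05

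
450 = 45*10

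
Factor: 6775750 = 2^1* 5^3*27103^1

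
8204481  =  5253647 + 2950834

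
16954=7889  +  9065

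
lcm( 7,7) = 7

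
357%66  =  27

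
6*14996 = 89976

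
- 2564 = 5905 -8469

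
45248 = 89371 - 44123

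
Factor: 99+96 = 3^1*5^1*13^1 = 195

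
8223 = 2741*3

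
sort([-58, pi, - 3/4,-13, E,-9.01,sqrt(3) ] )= [ - 58,-13, - 9.01, - 3/4, sqrt(3), E,pi]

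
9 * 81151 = 730359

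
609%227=155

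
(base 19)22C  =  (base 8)1404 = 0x304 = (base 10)772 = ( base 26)13I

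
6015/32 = 187+ 31/32 = 187.97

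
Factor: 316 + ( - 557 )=-241 = -241^1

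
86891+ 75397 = 162288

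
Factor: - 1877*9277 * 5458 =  - 2^1*1877^1 * 2729^1*9277^1= -95039766482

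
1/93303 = 1/93303=0.00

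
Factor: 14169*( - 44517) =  - 630761373 =-  3^2*11^1*19^1 *71^1 * 4723^1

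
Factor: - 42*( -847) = 35574 = 2^1*3^1*7^2*11^2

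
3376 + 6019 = 9395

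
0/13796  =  0 = 0.00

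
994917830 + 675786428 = 1670704258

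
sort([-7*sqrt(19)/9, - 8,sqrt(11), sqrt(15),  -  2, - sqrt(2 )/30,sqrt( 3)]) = [  -  8,-7*sqrt( 19 )/9, - 2,-sqrt(2)/30, sqrt(3 ), sqrt(11), sqrt(15 ) ]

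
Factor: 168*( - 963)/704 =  - 20223/88 = - 2^(-3 )*3^3* 7^1*11^(- 1 )*107^1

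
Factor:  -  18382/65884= - 2^( - 1)*101^1*181^( - 1) = - 101/362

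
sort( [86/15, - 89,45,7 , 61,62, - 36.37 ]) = [ - 89, - 36.37,86/15, 7 , 45, 61,62 ]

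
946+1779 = 2725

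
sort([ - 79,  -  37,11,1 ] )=[ - 79, - 37,1,11]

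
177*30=5310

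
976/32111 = 976/32111 = 0.03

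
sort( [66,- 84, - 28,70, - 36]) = [ - 84,  -  36, - 28,  66, 70 ]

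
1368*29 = 39672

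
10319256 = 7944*1299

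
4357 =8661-4304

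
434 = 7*62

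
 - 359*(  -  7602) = 2729118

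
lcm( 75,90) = 450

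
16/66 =8/33 = 0.24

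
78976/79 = 999+55/79 = 999.70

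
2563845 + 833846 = 3397691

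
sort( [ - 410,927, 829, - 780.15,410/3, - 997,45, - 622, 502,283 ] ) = [-997, - 780.15, - 622, - 410, 45,410/3,283 , 502,829, 927] 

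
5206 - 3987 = 1219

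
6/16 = 3/8 = 0.38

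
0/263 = 0 = 0.00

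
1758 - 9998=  - 8240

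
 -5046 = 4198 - 9244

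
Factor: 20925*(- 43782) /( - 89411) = 916138350/89411 = 2^1*3^4 * 5^2*7^ ( - 1)*31^1 * 53^( - 1) * 241^( - 1)*7297^1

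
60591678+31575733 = 92167411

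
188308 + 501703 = 690011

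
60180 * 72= 4332960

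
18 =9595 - 9577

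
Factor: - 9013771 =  - 13^1*19^1*36493^1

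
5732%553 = 202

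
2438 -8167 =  - 5729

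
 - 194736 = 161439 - 356175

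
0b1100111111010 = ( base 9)10108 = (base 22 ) dg6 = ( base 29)7q9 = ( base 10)6650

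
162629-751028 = - 588399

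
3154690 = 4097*770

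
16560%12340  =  4220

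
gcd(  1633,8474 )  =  1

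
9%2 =1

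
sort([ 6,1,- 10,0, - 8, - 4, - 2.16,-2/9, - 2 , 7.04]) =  [ - 10 , - 8,-4, - 2.16, - 2 , - 2/9, 0, 1,  6,7.04] 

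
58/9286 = 29/4643 = 0.01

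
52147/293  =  52147/293 = 177.98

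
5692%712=708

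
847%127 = 85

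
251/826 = 251/826 = 0.30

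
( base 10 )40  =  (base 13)31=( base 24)1G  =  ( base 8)50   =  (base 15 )2a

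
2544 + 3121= 5665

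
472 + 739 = 1211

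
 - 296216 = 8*( - 37027 )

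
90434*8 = 723472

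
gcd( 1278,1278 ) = 1278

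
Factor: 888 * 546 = 2^4*3^2*7^1* 13^1*37^1= 484848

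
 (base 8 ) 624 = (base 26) fe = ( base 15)1BE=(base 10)404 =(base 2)110010100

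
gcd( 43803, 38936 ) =4867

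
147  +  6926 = 7073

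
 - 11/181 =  - 1 + 170/181 = - 0.06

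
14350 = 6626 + 7724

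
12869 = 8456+4413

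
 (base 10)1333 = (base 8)2465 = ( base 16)535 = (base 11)1002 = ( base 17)4A7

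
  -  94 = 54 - 148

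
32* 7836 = 250752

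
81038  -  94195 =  - 13157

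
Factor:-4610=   -  2^1*5^1* 461^1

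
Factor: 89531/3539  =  13^1*71^1*97^1*3539^( - 1) 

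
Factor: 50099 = 7^1*17^1*421^1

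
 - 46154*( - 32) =1476928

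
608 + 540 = 1148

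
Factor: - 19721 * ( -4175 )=5^2*13^1*37^1*41^1*167^1=82335175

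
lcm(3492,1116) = 108252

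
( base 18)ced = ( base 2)1000000111001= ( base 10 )4153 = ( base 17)E65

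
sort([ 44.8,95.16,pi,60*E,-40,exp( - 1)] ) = [-40, exp ( - 1 ),pi,44.8,95.16,60*E] 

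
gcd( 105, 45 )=15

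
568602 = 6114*93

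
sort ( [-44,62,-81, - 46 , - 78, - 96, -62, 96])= [ - 96 , - 81, - 78, - 62,  -  46, - 44,62,  96]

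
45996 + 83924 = 129920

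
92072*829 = 76327688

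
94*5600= 526400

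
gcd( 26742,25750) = 2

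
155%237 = 155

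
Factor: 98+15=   113 = 113^1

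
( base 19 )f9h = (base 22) bcf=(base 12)32ab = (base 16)15e3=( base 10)5603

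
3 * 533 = 1599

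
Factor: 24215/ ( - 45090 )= - 2^( - 1)* 3^( - 3)*29^1   =  - 29/54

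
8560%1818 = 1288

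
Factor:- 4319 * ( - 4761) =20562759 = 3^2*7^1 * 23^2*617^1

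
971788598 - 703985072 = 267803526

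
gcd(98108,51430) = 2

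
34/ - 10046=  - 17/5023  =  - 0.00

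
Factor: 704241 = 3^3*26083^1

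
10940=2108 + 8832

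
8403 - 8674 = -271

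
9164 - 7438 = 1726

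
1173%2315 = 1173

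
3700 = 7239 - 3539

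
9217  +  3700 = 12917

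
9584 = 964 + 8620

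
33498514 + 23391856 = 56890370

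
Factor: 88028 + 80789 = 11^1 * 103^1 * 149^1 =168817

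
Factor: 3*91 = 3^1*7^1*13^1 = 273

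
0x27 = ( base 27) 1C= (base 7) 54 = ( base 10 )39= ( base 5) 124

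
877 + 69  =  946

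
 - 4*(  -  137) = 548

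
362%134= 94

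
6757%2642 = 1473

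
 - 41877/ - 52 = 41877/52 = 805.33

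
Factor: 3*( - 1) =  - 3 = - 3^1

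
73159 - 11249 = 61910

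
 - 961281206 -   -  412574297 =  - 548706909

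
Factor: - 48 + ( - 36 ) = - 2^2 * 3^1*7^1 = -84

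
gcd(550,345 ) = 5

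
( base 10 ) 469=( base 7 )1240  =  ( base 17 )1AA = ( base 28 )GL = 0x1D5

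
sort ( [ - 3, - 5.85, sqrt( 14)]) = [ - 5.85, - 3,sqrt( 14) ]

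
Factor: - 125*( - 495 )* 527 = 3^2*5^4 * 11^1*17^1*31^1 = 32608125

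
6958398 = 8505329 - 1546931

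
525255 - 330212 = 195043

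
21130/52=406+9/26 = 406.35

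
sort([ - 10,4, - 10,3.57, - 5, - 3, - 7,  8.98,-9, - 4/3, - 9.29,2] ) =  [ - 10, - 10, - 9.29, - 9, -7, - 5,  -  3,- 4/3,2 , 3.57,4,  8.98 ]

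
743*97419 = 72382317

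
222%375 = 222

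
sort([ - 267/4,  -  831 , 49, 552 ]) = [ - 831 ,-267/4,49,552]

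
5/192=5/192 =0.03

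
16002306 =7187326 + 8814980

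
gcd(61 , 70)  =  1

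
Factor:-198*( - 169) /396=169/2= 2^( - 1)*13^2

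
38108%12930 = 12248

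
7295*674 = 4916830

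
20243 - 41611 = -21368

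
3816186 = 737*5178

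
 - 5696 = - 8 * 712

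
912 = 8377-7465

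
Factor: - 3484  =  -2^2 *13^1*67^1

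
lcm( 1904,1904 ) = 1904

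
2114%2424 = 2114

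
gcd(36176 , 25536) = 2128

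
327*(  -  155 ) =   -  50685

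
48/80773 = 48/80773 = 0.00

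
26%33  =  26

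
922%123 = 61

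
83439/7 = 83439/7 = 11919.86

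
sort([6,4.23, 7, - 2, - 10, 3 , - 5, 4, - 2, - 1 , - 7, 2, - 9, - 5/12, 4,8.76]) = [ - 10, - 9, - 7, - 5, - 2, - 2, - 1, - 5/12, 2, 3,4, 4 , 4.23, 6 , 7, 8.76] 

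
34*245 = 8330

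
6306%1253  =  41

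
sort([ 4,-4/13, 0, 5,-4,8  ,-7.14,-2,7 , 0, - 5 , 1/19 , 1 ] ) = [ -7.14 ,  -  5,  -  4,- 2,-4/13,0,  0,1/19, 1,4,  5,7, 8 ] 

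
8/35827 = 8/35827 = 0.00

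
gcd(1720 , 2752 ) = 344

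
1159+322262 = 323421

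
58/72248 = 29/36124=0.00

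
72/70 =1+1/35= 1.03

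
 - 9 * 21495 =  - 193455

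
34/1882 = 17/941 = 0.02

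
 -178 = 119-297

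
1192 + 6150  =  7342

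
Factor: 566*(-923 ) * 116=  -60600488 = -  2^3*13^1*29^1*71^1*283^1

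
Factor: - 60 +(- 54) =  - 2^1 * 3^1*19^1 = - 114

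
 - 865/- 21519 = 865/21519=0.04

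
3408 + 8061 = 11469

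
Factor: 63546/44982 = 89/63 = 3^( - 2)*7^( - 1 )*89^1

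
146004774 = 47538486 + 98466288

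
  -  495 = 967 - 1462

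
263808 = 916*288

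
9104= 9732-628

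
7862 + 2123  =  9985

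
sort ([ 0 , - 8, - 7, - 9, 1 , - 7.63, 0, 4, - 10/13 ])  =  [ - 9, - 8, - 7.63,- 7, - 10/13,  0,0, 1, 4] 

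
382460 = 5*76492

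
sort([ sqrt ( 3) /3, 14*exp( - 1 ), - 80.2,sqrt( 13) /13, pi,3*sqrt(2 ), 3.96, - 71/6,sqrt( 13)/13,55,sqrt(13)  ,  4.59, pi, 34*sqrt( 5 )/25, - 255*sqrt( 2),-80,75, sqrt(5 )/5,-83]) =[ - 255*sqrt ( 2), - 83,-80.2, - 80, - 71/6, sqrt( 13) /13, sqrt(13)/13,sqrt(5 )/5, sqrt(3 ) /3,  34*sqrt(5) /25, pi, pi, sqrt( 13 ), 3.96,3*sqrt(2), 4.59, 14*exp(  -  1), 55, 75]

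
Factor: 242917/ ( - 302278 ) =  - 2^( - 1 ) * 359^( -1) * 577^1=- 577/718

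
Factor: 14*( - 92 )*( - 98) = 2^4*7^3*23^1 = 126224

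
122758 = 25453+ 97305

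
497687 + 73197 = 570884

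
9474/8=4737/4=1184.25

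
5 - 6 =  - 1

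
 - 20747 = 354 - 21101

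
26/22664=13/11332 = 0.00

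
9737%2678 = 1703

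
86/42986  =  43/21493=0.00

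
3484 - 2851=633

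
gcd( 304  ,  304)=304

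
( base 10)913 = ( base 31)te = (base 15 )40d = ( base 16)391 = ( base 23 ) 1GG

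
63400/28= 15850/7 = 2264.29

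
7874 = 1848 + 6026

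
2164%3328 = 2164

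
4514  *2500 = 11285000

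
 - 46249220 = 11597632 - 57846852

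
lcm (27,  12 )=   108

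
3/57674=3/57674 = 0.00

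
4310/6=2155/3 =718.33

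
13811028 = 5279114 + 8531914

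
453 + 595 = 1048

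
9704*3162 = 30684048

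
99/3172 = 99/3172  =  0.03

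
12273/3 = 4091= 4091.00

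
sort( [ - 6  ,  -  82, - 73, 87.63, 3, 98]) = [ - 82, - 73, - 6, 3 , 87.63, 98]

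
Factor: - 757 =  - 757^1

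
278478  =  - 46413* (-6 )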